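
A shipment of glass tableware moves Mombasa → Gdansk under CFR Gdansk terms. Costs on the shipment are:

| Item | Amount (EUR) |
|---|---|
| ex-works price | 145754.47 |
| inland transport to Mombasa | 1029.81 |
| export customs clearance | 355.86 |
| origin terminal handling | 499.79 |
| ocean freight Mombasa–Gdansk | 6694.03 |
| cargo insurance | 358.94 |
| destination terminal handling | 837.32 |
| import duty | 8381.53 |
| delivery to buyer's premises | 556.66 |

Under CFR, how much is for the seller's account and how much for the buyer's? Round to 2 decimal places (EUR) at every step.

CFR: the seller pays costs through ocean freight to the destination port, but not insurance.
Seller's account: goods 145754.47 + inland to port 1029.81 + export clearance 355.86 + origin terminal 499.79 + freight 6694.03 = 154333.96
Buyer's account: insurance 358.94 + destination terminal 837.32 + duty 8381.53 + delivery 556.66 = 10134.45

Seller: EUR 154333.96; buyer: EUR 10134.45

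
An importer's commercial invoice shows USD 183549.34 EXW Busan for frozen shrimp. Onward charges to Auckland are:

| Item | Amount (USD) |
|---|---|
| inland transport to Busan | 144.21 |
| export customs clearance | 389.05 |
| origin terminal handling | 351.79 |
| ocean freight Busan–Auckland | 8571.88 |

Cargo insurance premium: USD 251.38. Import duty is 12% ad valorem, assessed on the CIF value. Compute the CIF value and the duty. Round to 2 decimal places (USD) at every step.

CIF = EXW price + pre-shipment costs + freight + insurance
CIF = 183549.34 + 144.21 + 389.05 + 351.79 + 8571.88 + 251.38 = 193257.65
Import duty = 193257.65 × 12% = 23190.92

CIF value: USD 193257.65; import duty: USD 23190.92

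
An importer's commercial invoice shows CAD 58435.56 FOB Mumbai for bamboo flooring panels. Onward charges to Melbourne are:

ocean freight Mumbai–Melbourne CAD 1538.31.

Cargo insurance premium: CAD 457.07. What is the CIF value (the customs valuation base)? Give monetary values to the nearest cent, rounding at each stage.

CIF value: CAD 60430.94

CIF = FOB price + freight + insurance
CIF = 58435.56 + 1538.31 + 457.07 = 60430.94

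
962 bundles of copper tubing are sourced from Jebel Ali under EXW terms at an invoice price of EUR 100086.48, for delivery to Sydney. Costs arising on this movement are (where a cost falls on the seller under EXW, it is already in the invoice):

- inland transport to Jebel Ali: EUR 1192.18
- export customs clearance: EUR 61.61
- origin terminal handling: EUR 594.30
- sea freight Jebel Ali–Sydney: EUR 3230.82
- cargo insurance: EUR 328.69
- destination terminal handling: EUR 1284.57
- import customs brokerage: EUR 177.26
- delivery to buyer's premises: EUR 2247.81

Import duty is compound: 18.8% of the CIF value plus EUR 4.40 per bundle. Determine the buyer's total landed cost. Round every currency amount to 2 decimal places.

Total landed cost: EUR 133269.41

EXW: the seller makes goods available at their premises; the buyer bears all onward costs.
CIF value = EXW price + inland to port + export clearance + origin terminal + freight + insurance = 100086.48 + 1192.18 + 61.61 + 594.30 + 3230.82 + 328.69 = 105494.08
Ad valorem component: 105494.08 × 18.8% = 19832.89
Specific component: 962 × 4.40 = 4232.80
Import duty = 19832.89 + 4232.80 = 24065.69
Buyer bears: inland to port 1192.18 + export clearance 61.61 + origin terminal 594.30 + freight 3230.82 + insurance 328.69 + destination terminal 1284.57 + brokerage 177.26 + delivery 2247.81 + duty 24065.69 = 33182.93
Landed cost = invoice 100086.48 + 33182.93 = 133269.41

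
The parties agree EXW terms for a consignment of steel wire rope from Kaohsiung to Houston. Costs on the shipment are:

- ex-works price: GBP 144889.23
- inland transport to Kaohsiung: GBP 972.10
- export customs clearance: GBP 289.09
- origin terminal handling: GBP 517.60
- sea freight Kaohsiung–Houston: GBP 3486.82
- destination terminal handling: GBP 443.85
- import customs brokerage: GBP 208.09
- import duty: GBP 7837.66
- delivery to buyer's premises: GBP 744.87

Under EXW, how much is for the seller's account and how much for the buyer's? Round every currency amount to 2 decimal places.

Seller: GBP 144889.23; buyer: GBP 14500.08

EXW: the seller makes goods available at their premises; the buyer bears all onward costs.
Seller's account: goods 144889.23 = 144889.23
Buyer's account: inland to port 972.10 + export clearance 289.09 + origin terminal 517.60 + freight 3486.82 + destination terminal 443.85 + brokerage 208.09 + duty 7837.66 + delivery 744.87 = 14500.08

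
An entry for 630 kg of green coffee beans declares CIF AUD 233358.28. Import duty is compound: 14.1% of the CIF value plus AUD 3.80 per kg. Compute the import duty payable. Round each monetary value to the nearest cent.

Import duty: AUD 35297.52

Ad valorem component: 233358.28 × 14.1% = 32903.52
Specific component: 630 × 3.80 = 2394.00
Import duty = 32903.52 + 2394.00 = 35297.52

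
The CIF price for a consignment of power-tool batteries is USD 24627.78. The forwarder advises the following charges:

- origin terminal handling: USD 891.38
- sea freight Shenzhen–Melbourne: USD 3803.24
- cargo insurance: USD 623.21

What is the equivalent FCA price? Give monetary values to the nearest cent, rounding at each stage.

From CIF to FCA, the seller no longer bears: origin terminal, freight, insurance.
FCA price = 24627.78 − 891.38 − 3803.24 − 623.21 = 19309.95

FCA price: USD 19309.95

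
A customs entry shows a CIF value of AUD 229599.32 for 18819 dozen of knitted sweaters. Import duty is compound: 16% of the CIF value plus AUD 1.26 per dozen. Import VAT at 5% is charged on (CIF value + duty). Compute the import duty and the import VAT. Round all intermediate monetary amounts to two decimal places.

Ad valorem component: 229599.32 × 16% = 36735.89
Specific component: 18819 × 1.26 = 23711.94
Import duty = 36735.89 + 23711.94 = 60447.83
VAT base = CIF + duty = 229599.32 + 60447.83 = 290047.15
Import VAT = 290047.15 × 5% = 14502.36

Import duty: AUD 60447.83; import VAT: AUD 14502.36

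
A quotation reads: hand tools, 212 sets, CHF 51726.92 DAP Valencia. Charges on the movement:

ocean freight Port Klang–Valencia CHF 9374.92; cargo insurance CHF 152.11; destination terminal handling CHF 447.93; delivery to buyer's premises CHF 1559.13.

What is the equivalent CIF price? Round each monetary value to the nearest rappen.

CIF price: CHF 49719.86

Not relevant to the conversion: insurance, freight — on the seller under both DAP and CIF; already in the DAP price and stays in the CIF price.
From DAP to CIF, the seller no longer bears: destination terminal, delivery.
CIF price = 51726.92 − 447.93 − 1559.13 = 49719.86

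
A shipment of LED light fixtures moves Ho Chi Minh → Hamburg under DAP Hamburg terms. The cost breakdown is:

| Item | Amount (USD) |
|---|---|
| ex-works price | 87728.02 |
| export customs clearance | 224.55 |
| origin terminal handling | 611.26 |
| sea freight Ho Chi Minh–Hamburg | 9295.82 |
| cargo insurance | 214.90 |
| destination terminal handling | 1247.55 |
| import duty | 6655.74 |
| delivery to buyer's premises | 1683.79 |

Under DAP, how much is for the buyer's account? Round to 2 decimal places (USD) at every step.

DAP: the seller bears all costs to the named destination except import duty and clearance.
Seller's account: goods 87728.02 + export clearance 224.55 + origin terminal 611.26 + freight 9295.82 + insurance 214.90 + destination terminal 1247.55 + delivery 1683.79 = 101005.89
Buyer's account: duty 6655.74 = 6655.74

Buyer's account: USD 6655.74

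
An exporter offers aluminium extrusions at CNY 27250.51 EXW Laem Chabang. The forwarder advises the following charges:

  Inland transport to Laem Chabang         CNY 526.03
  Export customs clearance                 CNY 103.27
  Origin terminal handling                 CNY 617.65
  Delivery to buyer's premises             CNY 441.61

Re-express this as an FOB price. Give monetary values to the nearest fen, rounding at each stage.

FOB price: CNY 28497.46

Not relevant to the conversion: delivery — on the buyer under both terms; not part of either seller's price.
From EXW to FOB, the seller additionally bears: inland to port, export clearance, origin terminal.
FOB price = 27250.51 + 526.03 + 103.27 + 617.65 = 28497.46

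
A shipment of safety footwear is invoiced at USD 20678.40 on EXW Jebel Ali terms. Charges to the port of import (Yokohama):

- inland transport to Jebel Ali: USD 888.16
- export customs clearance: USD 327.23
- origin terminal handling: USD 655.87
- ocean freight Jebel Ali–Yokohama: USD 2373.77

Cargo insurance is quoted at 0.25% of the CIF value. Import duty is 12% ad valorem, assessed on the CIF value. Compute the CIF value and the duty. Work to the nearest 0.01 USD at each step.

Let C be the CIF value. C = EXW price + pre-shipment costs + freight + 0.25% × C
C − 0.25% × C = 20678.40 + 888.16 + 327.23 + 655.87 + 2373.77
0.9975 × C = 24923.43
C = 24923.43 / 0.9975 = 24985.89
Insurance premium = 0.25% × 24985.89 = 62.46
Import duty = 24985.89 × 12% = 2998.31

CIF value: USD 24985.89; import duty: USD 2998.31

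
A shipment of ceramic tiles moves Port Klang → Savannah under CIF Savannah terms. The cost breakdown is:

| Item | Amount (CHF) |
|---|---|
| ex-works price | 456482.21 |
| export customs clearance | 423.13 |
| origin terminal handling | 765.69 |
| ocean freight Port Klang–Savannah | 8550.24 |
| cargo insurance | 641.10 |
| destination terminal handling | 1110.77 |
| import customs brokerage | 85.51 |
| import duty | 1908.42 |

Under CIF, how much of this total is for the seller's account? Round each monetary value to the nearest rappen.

CIF: the seller pays costs through ocean freight and marine insurance to the destination port.
Seller's account: goods 456482.21 + export clearance 423.13 + origin terminal 765.69 + freight 8550.24 + insurance 641.10 = 466862.37
Buyer's account: destination terminal 1110.77 + brokerage 85.51 + duty 1908.42 = 3104.70

Seller's account: CHF 466862.37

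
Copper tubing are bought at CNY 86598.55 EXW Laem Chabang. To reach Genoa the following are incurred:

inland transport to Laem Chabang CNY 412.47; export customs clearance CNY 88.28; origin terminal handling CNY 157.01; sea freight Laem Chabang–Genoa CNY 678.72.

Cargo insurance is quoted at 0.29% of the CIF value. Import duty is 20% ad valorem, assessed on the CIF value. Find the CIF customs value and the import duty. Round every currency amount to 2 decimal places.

CIF value: CNY 88190.78; import duty: CNY 17638.16

Let C be the CIF value. C = EXW price + pre-shipment costs + freight + 0.29% × C
C − 0.29% × C = 86598.55 + 412.47 + 88.28 + 157.01 + 678.72
0.9971 × C = 87935.03
C = 87935.03 / 0.9971 = 88190.78
Insurance premium = 0.29% × 88190.78 = 255.75
Import duty = 88190.78 × 20% = 17638.16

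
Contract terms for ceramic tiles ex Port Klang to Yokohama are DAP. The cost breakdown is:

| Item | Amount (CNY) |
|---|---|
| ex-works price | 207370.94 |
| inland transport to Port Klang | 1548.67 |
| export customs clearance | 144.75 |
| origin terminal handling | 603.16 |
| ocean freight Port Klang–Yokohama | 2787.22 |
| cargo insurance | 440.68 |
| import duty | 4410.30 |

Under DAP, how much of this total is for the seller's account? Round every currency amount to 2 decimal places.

Seller's account: CNY 212895.42

DAP: the seller bears all costs to the named destination except import duty and clearance.
Seller's account: goods 207370.94 + inland to port 1548.67 + export clearance 144.75 + origin terminal 603.16 + freight 2787.22 + insurance 440.68 = 212895.42
Buyer's account: duty 4410.30 = 4410.30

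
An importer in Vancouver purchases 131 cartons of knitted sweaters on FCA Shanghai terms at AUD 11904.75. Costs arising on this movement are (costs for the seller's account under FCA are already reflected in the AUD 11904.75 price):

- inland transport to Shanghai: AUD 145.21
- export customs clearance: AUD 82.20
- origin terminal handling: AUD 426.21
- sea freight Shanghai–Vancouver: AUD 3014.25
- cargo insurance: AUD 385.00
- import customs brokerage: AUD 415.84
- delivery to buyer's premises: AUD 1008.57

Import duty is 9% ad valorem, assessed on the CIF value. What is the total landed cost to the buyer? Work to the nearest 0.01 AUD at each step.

Total landed cost: AUD 18570.34

FCA: the seller delivers export-cleared goods to the carrier; the buyer bears costs from that point.
Already in the invoice (seller's account under FCA): inland to port, export clearance — exclude.
CIF value = FCA price + origin terminal + freight + insurance = 11904.75 + 426.21 + 3014.25 + 385.00 = 15730.21
Import duty = 15730.21 × 9% = 1415.72
Buyer bears: origin terminal 426.21 + freight 3014.25 + insurance 385.00 + brokerage 415.84 + delivery 1008.57 + duty 1415.72 = 6665.59
Landed cost = invoice 11904.75 + 6665.59 = 18570.34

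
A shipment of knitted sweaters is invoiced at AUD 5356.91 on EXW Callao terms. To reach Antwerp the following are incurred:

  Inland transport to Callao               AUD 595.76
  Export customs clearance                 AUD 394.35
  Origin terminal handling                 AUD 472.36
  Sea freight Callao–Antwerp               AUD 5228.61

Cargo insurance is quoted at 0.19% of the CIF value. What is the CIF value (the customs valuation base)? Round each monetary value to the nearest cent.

CIF value: AUD 12070.92

Let C be the CIF value. C = EXW price + pre-shipment costs + freight + 0.19% × C
C − 0.19% × C = 5356.91 + 595.76 + 394.35 + 472.36 + 5228.61
0.9981 × C = 12047.99
C = 12047.99 / 0.9981 = 12070.92
Insurance premium = 0.19% × 12070.92 = 22.93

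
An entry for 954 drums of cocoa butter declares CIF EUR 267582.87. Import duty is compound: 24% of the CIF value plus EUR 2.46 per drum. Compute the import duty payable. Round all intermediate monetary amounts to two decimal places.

Ad valorem component: 267582.87 × 24% = 64219.89
Specific component: 954 × 2.46 = 2346.84
Import duty = 64219.89 + 2346.84 = 66566.73

Import duty: EUR 66566.73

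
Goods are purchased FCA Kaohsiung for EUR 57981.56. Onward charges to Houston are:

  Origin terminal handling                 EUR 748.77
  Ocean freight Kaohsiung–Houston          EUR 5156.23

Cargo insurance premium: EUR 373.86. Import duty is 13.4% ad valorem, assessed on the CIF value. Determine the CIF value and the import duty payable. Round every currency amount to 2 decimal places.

CIF = FCA price + pre-shipment costs + freight + insurance
CIF = 57981.56 + 748.77 + 5156.23 + 373.86 = 64260.42
Import duty = 64260.42 × 13.4% = 8610.90

CIF value: EUR 64260.42; import duty: EUR 8610.90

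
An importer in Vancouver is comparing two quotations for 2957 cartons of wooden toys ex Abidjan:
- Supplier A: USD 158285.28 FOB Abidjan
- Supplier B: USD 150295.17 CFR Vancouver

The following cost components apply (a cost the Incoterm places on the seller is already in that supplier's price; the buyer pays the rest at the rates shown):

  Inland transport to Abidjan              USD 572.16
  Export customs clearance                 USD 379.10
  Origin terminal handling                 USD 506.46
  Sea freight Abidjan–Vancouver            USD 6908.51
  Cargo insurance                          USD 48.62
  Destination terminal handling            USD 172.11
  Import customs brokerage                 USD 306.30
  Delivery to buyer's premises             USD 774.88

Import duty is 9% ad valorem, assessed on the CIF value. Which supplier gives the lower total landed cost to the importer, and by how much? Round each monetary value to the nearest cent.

Supplier A (FOB):
CIF value = FOB price + freight + insurance = 158285.28 + 6908.51 + 48.62 = 165242.41
Import duty = 165242.41 × 9% = 14871.82
Buyer bears (A): 6908.51 + 48.62 + 172.11 + 306.30 + 774.88 = 8210.42
Landed cost (A) = invoice 158285.28 + 8210.42 + duty 14871.82 = 181367.52
Supplier B (CFR):
CIF value = CFR price + insurance = 150295.17 + 48.62 = 150343.79
Import duty = 150343.79 × 9% = 13530.94
Buyer bears (B): 48.62 + 172.11 + 306.30 + 774.88 = 1301.91
Landed cost (B) = invoice 150295.17 + 1301.91 + duty 13530.94 = 165128.02
Difference = |181367.52 − 165128.02| = 16239.50

Supplier B is cheaper by USD 16239.50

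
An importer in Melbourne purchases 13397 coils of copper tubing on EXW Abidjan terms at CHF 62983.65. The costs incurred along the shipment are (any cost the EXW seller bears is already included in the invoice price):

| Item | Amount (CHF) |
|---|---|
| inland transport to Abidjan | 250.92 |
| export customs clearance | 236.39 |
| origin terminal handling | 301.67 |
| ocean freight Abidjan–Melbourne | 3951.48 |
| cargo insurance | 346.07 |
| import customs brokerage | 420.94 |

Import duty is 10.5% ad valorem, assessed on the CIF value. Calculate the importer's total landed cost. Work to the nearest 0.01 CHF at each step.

EXW: the seller makes goods available at their premises; the buyer bears all onward costs.
CIF value = EXW price + inland to port + export clearance + origin terminal + freight + insurance = 62983.65 + 250.92 + 236.39 + 301.67 + 3951.48 + 346.07 = 68070.18
Import duty = 68070.18 × 10.5% = 7147.37
Buyer bears: inland to port 250.92 + export clearance 236.39 + origin terminal 301.67 + freight 3951.48 + insurance 346.07 + brokerage 420.94 + duty 7147.37 = 12654.84
Landed cost = invoice 62983.65 + 12654.84 = 75638.49

Total landed cost: CHF 75638.49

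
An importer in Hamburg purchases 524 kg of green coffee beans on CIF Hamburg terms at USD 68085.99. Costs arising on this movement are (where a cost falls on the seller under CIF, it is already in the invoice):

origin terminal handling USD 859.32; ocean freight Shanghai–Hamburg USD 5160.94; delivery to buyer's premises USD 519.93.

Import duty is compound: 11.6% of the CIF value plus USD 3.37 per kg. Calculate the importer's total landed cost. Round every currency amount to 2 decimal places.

CIF: the seller pays costs through ocean freight and marine insurance to the destination port.
Already in the invoice (seller's account under CIF): origin terminal, freight — exclude.
The CIF price already equals the CIF value: 68085.99
Ad valorem component: 68085.99 × 11.6% = 7897.97
Specific component: 524 × 3.37 = 1765.88
Import duty = 7897.97 + 1765.88 = 9663.85
Buyer bears: delivery 519.93 + duty 9663.85 = 10183.78
Landed cost = invoice 68085.99 + 10183.78 = 78269.77

Total landed cost: USD 78269.77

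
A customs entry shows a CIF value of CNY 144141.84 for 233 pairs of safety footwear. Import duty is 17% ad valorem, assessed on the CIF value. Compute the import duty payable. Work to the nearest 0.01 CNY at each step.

Import duty = 144141.84 × 17% = 24504.11

Import duty: CNY 24504.11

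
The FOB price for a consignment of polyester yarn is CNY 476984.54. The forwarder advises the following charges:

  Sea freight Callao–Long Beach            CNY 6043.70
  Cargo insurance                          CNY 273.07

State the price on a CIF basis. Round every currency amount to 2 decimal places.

From FOB to CIF, the seller additionally bears: freight, insurance.
CIF price = 476984.54 + 6043.70 + 273.07 = 483301.31

CIF price: CNY 483301.31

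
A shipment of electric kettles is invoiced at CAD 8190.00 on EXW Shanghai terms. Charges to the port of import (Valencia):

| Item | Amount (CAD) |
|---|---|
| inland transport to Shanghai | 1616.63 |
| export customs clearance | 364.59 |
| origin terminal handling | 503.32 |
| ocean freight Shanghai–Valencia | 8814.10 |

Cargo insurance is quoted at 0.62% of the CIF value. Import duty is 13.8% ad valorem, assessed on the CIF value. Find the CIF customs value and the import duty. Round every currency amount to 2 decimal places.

Let C be the CIF value. C = EXW price + pre-shipment costs + freight + 0.62% × C
C − 0.62% × C = 8190.00 + 1616.63 + 364.59 + 503.32 + 8814.10
0.9938 × C = 19488.64
C = 19488.64 / 0.9938 = 19610.22
Insurance premium = 0.62% × 19610.22 = 121.58
Import duty = 19610.22 × 13.8% = 2706.21

CIF value: CAD 19610.22; import duty: CAD 2706.21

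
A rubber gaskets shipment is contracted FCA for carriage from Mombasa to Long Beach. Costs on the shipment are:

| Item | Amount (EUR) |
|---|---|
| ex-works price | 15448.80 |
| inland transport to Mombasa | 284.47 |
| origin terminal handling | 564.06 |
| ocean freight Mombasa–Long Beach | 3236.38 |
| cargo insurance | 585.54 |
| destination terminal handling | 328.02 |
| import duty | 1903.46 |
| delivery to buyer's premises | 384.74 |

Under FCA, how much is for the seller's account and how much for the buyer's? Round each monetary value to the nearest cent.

Seller: EUR 15733.27; buyer: EUR 7002.20

FCA: the seller delivers export-cleared goods to the carrier; the buyer bears costs from that point.
Seller's account: goods 15448.80 + inland to port 284.47 = 15733.27
Buyer's account: origin terminal 564.06 + freight 3236.38 + insurance 585.54 + destination terminal 328.02 + duty 1903.46 + delivery 384.74 = 7002.20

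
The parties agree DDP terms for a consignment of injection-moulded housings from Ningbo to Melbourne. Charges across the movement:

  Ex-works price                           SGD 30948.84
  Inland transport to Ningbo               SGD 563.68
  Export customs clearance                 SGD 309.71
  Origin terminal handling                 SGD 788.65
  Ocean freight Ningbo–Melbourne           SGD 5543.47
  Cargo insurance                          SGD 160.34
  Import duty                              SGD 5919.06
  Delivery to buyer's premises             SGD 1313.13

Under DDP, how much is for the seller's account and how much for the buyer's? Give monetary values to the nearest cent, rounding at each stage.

Seller: SGD 45546.88; buyer: SGD 0.00

DDP: the seller bears all costs including import duty.
Seller's account: goods 30948.84 + inland to port 563.68 + export clearance 309.71 + origin terminal 788.65 + freight 5543.47 + insurance 160.34 + duty 5919.06 + delivery 1313.13 = 45546.88
Buyer's account: 0.00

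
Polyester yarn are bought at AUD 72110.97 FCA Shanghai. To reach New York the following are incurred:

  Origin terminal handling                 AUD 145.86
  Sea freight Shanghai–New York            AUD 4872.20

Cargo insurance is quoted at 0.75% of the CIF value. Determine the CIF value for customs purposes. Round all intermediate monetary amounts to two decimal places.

Let C be the CIF value. C = FCA price + pre-shipment costs + freight + 0.75% × C
C − 0.75% × C = 72110.97 + 145.86 + 4872.20
0.9925 × C = 77129.03
C = 77129.03 / 0.9925 = 77711.87
Insurance premium = 0.75% × 77711.87 = 582.84

CIF value: AUD 77711.87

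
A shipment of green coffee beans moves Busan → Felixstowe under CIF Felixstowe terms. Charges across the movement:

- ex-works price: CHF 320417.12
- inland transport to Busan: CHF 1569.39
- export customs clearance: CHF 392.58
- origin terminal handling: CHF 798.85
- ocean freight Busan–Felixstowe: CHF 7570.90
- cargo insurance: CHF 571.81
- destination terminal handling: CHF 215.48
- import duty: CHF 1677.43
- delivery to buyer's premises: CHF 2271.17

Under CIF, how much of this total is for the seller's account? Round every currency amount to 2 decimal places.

CIF: the seller pays costs through ocean freight and marine insurance to the destination port.
Seller's account: goods 320417.12 + inland to port 1569.39 + export clearance 392.58 + origin terminal 798.85 + freight 7570.90 + insurance 571.81 = 331320.65
Buyer's account: destination terminal 215.48 + duty 1677.43 + delivery 2271.17 = 4164.08

Seller's account: CHF 331320.65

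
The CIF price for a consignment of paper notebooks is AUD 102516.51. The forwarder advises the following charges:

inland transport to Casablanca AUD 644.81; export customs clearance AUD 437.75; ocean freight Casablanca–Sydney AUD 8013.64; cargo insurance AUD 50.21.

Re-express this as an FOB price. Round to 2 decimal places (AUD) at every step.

Not relevant to the conversion: export clearance, inland to port — on the seller under both CIF and FOB; already in the CIF price and stays in the FOB price.
From CIF to FOB, the seller no longer bears: freight, insurance.
FOB price = 102516.51 − 8013.64 − 50.21 = 94452.66

FOB price: AUD 94452.66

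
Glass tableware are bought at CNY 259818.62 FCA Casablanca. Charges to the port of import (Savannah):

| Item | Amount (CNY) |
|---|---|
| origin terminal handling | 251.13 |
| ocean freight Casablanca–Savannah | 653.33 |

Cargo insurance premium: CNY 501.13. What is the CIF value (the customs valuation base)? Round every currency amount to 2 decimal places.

CIF value: CNY 261224.21

CIF = FCA price + pre-shipment costs + freight + insurance
CIF = 259818.62 + 251.13 + 653.33 + 501.13 = 261224.21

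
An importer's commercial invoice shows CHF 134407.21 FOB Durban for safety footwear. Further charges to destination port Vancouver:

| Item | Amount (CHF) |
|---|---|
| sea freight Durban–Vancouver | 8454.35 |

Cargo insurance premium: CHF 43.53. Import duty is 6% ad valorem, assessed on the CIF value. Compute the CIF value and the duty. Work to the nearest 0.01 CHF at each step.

CIF value: CHF 142905.09; import duty: CHF 8574.31

CIF = FOB price + freight + insurance
CIF = 134407.21 + 8454.35 + 43.53 = 142905.09
Import duty = 142905.09 × 6% = 8574.31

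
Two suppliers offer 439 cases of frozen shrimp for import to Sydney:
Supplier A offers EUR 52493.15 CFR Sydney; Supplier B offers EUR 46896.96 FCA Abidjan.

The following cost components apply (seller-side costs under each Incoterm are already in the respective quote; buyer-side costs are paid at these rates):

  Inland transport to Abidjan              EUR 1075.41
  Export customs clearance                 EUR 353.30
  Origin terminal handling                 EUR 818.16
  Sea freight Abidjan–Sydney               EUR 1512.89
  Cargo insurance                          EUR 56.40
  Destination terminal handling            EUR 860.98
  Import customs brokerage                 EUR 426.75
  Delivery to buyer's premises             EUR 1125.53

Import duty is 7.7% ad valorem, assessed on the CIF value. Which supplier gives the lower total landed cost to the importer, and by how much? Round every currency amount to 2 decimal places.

Supplier A (CFR):
CIF value = CFR price + insurance = 52493.15 + 56.40 = 52549.55
Import duty = 52549.55 × 7.7% = 4046.32
Buyer bears (A): 56.40 + 860.98 + 426.75 + 1125.53 = 2469.66
Landed cost (A) = invoice 52493.15 + 2469.66 + duty 4046.32 = 59009.13
Supplier B (FCA):
CIF value = FCA price + origin terminal + freight + insurance = 46896.96 + 818.16 + 1512.89 + 56.40 = 49284.41
Import duty = 49284.41 × 7.7% = 3794.90
Buyer bears (B): 818.16 + 1512.89 + 56.40 + 860.98 + 426.75 + 1125.53 = 4800.71
Landed cost (B) = invoice 46896.96 + 4800.71 + duty 3794.90 = 55492.57
Difference = |59009.13 − 55492.57| = 3516.56

Supplier B is cheaper by EUR 3516.56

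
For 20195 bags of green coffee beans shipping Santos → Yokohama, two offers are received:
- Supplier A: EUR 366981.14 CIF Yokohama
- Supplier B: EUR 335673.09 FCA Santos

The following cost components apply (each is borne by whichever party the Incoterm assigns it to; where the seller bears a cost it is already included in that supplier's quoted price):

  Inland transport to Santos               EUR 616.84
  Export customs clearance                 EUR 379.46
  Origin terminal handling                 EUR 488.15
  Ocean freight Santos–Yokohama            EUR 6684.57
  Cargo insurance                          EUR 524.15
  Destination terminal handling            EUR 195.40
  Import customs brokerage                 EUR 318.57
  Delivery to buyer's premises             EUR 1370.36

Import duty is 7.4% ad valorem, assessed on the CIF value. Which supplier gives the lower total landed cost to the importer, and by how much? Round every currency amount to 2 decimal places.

Supplier B is cheaper by EUR 25358.40

Supplier A (CIF):
The CIF price already equals the CIF value: 366981.14
Import duty = 366981.14 × 7.4% = 27156.60
Buyer bears (A): 195.40 + 318.57 + 1370.36 = 1884.33
Landed cost (A) = invoice 366981.14 + 1884.33 + duty 27156.60 = 396022.07
Supplier B (FCA):
CIF value = FCA price + origin terminal + freight + insurance = 335673.09 + 488.15 + 6684.57 + 524.15 = 343369.96
Import duty = 343369.96 × 7.4% = 25409.38
Buyer bears (B): 488.15 + 6684.57 + 524.15 + 195.40 + 318.57 + 1370.36 = 9581.20
Landed cost (B) = invoice 335673.09 + 9581.20 + duty 25409.38 = 370663.67
Difference = |396022.07 − 370663.67| = 25358.40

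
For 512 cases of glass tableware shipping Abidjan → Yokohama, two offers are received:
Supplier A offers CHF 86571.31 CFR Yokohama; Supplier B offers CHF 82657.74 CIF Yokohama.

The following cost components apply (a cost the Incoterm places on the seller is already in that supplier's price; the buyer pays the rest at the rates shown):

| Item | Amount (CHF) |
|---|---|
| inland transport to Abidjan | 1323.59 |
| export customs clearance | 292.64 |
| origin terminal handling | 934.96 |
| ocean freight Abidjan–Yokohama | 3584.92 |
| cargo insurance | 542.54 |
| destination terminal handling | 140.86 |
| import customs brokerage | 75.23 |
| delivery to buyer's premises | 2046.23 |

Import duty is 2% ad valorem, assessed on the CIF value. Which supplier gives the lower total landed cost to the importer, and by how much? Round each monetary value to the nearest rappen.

Supplier B is cheaper by CHF 4545.24

Supplier A (CFR):
CIF value = CFR price + insurance = 86571.31 + 542.54 = 87113.85
Import duty = 87113.85 × 2% = 1742.28
Buyer bears (A): 542.54 + 140.86 + 75.23 + 2046.23 = 2804.86
Landed cost (A) = invoice 86571.31 + 2804.86 + duty 1742.28 = 91118.45
Supplier B (CIF):
The CIF price already equals the CIF value: 82657.74
Import duty = 82657.74 × 2% = 1653.15
Buyer bears (B): 140.86 + 75.23 + 2046.23 = 2262.32
Landed cost (B) = invoice 82657.74 + 2262.32 + duty 1653.15 = 86573.21
Difference = |91118.45 − 86573.21| = 4545.24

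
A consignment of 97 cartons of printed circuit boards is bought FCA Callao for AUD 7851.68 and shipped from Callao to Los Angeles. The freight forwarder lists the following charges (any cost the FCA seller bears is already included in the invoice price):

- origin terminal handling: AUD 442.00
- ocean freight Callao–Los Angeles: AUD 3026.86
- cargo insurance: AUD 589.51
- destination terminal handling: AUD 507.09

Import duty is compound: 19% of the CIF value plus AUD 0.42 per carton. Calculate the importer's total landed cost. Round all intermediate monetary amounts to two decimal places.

Total landed cost: AUD 14720.79

FCA: the seller delivers export-cleared goods to the carrier; the buyer bears costs from that point.
CIF value = FCA price + origin terminal + freight + insurance = 7851.68 + 442.00 + 3026.86 + 589.51 = 11910.05
Ad valorem component: 11910.05 × 19% = 2262.91
Specific component: 97 × 0.42 = 40.74
Import duty = 2262.91 + 40.74 = 2303.65
Buyer bears: origin terminal 442.00 + freight 3026.86 + insurance 589.51 + destination terminal 507.09 + duty 2303.65 = 6869.11
Landed cost = invoice 7851.68 + 6869.11 = 14720.79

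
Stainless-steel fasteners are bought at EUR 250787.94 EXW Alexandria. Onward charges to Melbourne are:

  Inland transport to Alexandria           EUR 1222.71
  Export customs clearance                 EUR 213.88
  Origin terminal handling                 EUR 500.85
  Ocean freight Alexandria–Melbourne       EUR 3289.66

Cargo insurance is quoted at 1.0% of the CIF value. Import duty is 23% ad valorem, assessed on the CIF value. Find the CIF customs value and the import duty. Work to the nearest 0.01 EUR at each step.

Let C be the CIF value. C = EXW price + pre-shipment costs + freight + 1.0% × C
C − 1.0% × C = 250787.94 + 1222.71 + 213.88 + 500.85 + 3289.66
0.99 × C = 256015.04
C = 256015.04 / 0.99 = 258601.05
Insurance premium = 1.0% × 258601.05 = 2586.01
Import duty = 258601.05 × 23% = 59478.24

CIF value: EUR 258601.05; import duty: EUR 59478.24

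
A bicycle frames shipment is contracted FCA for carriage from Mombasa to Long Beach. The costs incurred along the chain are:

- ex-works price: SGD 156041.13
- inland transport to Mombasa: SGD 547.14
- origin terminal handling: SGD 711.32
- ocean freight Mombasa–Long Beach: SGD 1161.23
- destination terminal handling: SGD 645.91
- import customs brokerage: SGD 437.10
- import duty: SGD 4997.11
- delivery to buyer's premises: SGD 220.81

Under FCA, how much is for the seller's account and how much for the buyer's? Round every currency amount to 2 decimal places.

FCA: the seller delivers export-cleared goods to the carrier; the buyer bears costs from that point.
Seller's account: goods 156041.13 + inland to port 547.14 = 156588.27
Buyer's account: origin terminal 711.32 + freight 1161.23 + destination terminal 645.91 + brokerage 437.10 + duty 4997.11 + delivery 220.81 = 8173.48

Seller: SGD 156588.27; buyer: SGD 8173.48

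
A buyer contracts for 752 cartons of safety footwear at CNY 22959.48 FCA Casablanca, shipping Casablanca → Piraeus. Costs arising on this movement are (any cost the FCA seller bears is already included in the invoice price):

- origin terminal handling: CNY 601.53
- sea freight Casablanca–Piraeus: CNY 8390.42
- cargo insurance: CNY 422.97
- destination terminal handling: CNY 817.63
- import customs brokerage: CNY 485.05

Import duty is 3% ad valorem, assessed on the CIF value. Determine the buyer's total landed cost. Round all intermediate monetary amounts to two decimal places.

Total landed cost: CNY 34648.31

FCA: the seller delivers export-cleared goods to the carrier; the buyer bears costs from that point.
CIF value = FCA price + origin terminal + freight + insurance = 22959.48 + 601.53 + 8390.42 + 422.97 = 32374.40
Import duty = 32374.40 × 3% = 971.23
Buyer bears: origin terminal 601.53 + freight 8390.42 + insurance 422.97 + destination terminal 817.63 + brokerage 485.05 + duty 971.23 = 11688.83
Landed cost = invoice 22959.48 + 11688.83 = 34648.31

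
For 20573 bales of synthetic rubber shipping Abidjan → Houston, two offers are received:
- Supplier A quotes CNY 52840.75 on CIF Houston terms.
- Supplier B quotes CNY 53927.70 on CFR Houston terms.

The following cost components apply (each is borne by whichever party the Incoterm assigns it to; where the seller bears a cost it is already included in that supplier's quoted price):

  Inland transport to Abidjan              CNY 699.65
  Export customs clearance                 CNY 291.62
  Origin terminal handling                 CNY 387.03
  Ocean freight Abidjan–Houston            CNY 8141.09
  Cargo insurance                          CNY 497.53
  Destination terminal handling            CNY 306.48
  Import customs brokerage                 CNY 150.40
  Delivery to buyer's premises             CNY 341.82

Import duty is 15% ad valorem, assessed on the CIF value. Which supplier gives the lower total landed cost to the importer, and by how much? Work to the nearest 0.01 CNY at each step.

Supplier A (CIF):
The CIF price already equals the CIF value: 52840.75
Import duty = 52840.75 × 15% = 7926.11
Buyer bears (A): 306.48 + 150.40 + 341.82 = 798.70
Landed cost (A) = invoice 52840.75 + 798.70 + duty 7926.11 = 61565.56
Supplier B (CFR):
CIF value = CFR price + insurance = 53927.70 + 497.53 = 54425.23
Import duty = 54425.23 × 15% = 8163.78
Buyer bears (B): 497.53 + 306.48 + 150.40 + 341.82 = 1296.23
Landed cost (B) = invoice 53927.70 + 1296.23 + duty 8163.78 = 63387.71
Difference = |61565.56 − 63387.71| = 1822.15

Supplier A is cheaper by CNY 1822.15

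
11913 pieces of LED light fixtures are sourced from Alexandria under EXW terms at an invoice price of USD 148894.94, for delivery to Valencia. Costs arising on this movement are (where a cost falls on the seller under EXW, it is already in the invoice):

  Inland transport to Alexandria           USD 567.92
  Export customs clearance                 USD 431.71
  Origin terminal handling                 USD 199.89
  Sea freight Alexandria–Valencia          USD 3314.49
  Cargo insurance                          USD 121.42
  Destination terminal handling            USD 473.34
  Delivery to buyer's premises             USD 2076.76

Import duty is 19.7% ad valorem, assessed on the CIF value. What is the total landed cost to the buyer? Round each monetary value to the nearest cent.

EXW: the seller makes goods available at their premises; the buyer bears all onward costs.
CIF value = EXW price + inland to port + export clearance + origin terminal + freight + insurance = 148894.94 + 567.92 + 431.71 + 199.89 + 3314.49 + 121.42 = 153530.37
Import duty = 153530.37 × 19.7% = 30245.48
Buyer bears: inland to port 567.92 + export clearance 431.71 + origin terminal 199.89 + freight 3314.49 + insurance 121.42 + destination terminal 473.34 + delivery 2076.76 + duty 30245.48 = 37431.01
Landed cost = invoice 148894.94 + 37431.01 = 186325.95

Total landed cost: USD 186325.95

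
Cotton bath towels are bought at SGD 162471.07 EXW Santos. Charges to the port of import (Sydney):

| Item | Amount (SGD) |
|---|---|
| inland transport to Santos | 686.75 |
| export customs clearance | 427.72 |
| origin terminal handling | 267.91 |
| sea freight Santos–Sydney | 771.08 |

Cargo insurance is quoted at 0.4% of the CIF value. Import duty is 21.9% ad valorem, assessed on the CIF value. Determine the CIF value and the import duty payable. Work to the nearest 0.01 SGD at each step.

Let C be the CIF value. C = EXW price + pre-shipment costs + freight + 0.4% × C
C − 0.4% × C = 162471.07 + 686.75 + 427.72 + 267.91 + 771.08
0.996 × C = 164624.53
C = 164624.53 / 0.996 = 165285.67
Insurance premium = 0.4% × 165285.67 = 661.14
Import duty = 165285.67 × 21.9% = 36197.56

CIF value: SGD 165285.67; import duty: SGD 36197.56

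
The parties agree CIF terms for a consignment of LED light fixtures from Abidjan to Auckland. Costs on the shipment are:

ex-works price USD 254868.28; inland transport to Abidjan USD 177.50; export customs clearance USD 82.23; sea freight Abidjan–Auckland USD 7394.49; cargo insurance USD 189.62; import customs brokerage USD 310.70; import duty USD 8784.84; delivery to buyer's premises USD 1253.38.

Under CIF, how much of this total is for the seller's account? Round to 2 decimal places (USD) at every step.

Seller's account: USD 262712.12

CIF: the seller pays costs through ocean freight and marine insurance to the destination port.
Seller's account: goods 254868.28 + inland to port 177.50 + export clearance 82.23 + freight 7394.49 + insurance 189.62 = 262712.12
Buyer's account: brokerage 310.70 + duty 8784.84 + delivery 1253.38 = 10348.92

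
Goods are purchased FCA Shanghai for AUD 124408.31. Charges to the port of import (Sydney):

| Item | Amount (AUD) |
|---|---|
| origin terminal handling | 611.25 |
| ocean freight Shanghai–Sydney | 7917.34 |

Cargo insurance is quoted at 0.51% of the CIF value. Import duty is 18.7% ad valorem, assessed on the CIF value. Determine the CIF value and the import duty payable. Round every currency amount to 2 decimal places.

CIF value: AUD 133618.35; import duty: AUD 24986.63

Let C be the CIF value. C = FCA price + pre-shipment costs + freight + 0.51% × C
C − 0.51% × C = 124408.31 + 611.25 + 7917.34
0.9949 × C = 132936.90
C = 132936.90 / 0.9949 = 133618.35
Insurance premium = 0.51% × 133618.35 = 681.45
Import duty = 133618.35 × 18.7% = 24986.63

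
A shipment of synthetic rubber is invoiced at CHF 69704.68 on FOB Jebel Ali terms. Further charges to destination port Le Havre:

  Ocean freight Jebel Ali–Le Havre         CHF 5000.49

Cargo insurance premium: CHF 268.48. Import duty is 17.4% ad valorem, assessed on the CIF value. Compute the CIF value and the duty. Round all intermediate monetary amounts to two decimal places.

CIF = FOB price + freight + insurance
CIF = 69704.68 + 5000.49 + 268.48 = 74973.65
Import duty = 74973.65 × 17.4% = 13045.42

CIF value: CHF 74973.65; import duty: CHF 13045.42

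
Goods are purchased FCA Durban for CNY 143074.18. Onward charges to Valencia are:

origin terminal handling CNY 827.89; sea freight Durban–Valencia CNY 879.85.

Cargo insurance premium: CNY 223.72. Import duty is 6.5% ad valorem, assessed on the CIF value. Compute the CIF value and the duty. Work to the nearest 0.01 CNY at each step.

CIF value: CNY 145005.64; import duty: CNY 9425.37

CIF = FCA price + pre-shipment costs + freight + insurance
CIF = 143074.18 + 827.89 + 879.85 + 223.72 = 145005.64
Import duty = 145005.64 × 6.5% = 9425.37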